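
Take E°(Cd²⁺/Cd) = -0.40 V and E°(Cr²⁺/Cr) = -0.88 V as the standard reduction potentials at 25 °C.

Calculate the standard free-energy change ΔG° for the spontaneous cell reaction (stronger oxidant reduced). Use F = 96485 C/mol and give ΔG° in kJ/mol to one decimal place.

Cd²⁺/Cd (E° = -0.40 V) is the cathode; Cr²⁺/Cr (E° = -0.88 V) is the anode, so E°cell = +0.48 V.
Balancing electrons gives n = 2 (lcm of 2 and 2).
ΔG° = −nFE° = −(2)(96485)(+0.48) = -92,626 J = -92.6 kJ/mol.

-92.6 kJ/mol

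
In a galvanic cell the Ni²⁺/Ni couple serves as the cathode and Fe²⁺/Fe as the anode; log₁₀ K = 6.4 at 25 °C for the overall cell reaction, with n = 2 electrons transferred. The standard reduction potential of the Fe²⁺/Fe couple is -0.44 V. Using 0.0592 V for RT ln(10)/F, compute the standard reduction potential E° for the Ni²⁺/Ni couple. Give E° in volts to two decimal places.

E°cell = (0.0592/n)·log K = (0.0592/2)(6.4) = +0.189 V.
Since Ni²⁺/Ni is the cathode and Fe²⁺/Fe the anode, E°cell = E°(Ni²⁺/Ni) − E°(Fe²⁺/Fe).
So E°(Ni²⁺/Ni) = E°cell + E°(Fe²⁺/Fe) = +0.189 + (-0.44) = -0.25 V.

-0.25 V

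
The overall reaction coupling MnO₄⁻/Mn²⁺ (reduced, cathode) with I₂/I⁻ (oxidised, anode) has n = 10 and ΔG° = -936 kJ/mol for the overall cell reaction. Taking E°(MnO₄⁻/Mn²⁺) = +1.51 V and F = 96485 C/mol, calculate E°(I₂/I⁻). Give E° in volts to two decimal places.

+0.54 V

E°cell = −ΔG°/(nF) = −(-936×10³)/((10)(96485)) = +0.970 V.
Since MnO₄⁻/Mn²⁺ is the cathode and I₂/I⁻ the anode, E°cell = E°(MnO₄⁻/Mn²⁺) − E°(I₂/I⁻).
So E°(I₂/I⁻) = E°(MnO₄⁻/Mn²⁺) − E°cell = (+1.51) − (+0.970) = +0.54 V.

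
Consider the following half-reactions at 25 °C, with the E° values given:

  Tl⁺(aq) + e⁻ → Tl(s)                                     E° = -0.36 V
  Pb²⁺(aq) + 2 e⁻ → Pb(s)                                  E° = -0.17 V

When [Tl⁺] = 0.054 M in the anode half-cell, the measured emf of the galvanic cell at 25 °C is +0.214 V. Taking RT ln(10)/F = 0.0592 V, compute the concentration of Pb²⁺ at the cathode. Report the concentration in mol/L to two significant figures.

Pb²⁺/Pb is the cathode, Tl⁺/Tl the anode: E°cell = +0.19 V, n = 2.
Overall reaction: Pb²⁺(aq) + 2 Tl(s) → Pb(s) + 2 Tl⁺(aq); Q = [Tl⁺]^2/[Pb²⁺]^1.
From E = E° − (0.0592/n) log Q: log Q = (E° − E)·n/0.0592 = (+0.19 − (+0.214))·2/0.0592 = -0.8108.
So 1·log[Pb²⁺] = 2·log(0.054) − log Q = -2.5352 − (-0.8108) = -1.7244; [Pb²⁺] = 10^(-1.7244) ≈ 0.019 M.

0.019 M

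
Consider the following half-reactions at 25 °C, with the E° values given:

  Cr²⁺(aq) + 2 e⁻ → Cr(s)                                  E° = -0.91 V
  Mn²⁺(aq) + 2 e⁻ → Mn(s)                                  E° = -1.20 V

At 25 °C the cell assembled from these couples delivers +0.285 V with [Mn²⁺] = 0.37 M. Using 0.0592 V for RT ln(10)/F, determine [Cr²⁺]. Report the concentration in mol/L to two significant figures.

0.25 M

Cr²⁺/Cr is the cathode, Mn²⁺/Mn the anode: E°cell = +0.29 V, n = 2.
Overall reaction: Cr²⁺(aq) + Mn(s) → Cr(s) + Mn²⁺(aq); Q = [Mn²⁺]^1/[Cr²⁺]^1.
From E = E° − (0.0592/n) log Q: log Q = (E° − E)·n/0.0592 = (+0.29 − (+0.285))·2/0.0592 = 0.1689.
So 1·log[Cr²⁺] = 1·log(0.37) − log Q = -0.4318 − (0.1689) = -0.6007; [Cr²⁺] = 10^(-0.6007) ≈ 0.25 M.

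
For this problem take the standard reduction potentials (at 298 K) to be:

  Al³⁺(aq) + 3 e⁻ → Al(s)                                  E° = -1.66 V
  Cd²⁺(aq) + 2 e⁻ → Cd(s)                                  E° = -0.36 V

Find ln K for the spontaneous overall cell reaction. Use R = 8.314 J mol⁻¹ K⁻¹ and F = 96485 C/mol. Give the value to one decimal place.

Cathode: Cd²⁺/Cd; anode: Al³⁺/Al. E°cell = (-0.36) − (-1.66) = +1.30 V, with n = 6.
ΔG° = −nFE° = −RT ln K, so ln K = nFE°/(RT) = (6)(96485)(+1.30) / ((8.314)(298)) = 303.758.

303.8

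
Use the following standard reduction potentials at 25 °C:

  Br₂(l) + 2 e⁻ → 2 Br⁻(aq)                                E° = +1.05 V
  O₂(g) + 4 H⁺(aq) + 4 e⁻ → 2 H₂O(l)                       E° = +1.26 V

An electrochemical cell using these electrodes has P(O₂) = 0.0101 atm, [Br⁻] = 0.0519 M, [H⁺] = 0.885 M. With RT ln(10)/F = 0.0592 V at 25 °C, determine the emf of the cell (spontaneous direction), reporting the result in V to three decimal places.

+0.101 V

O₂/H₂O is the cathode (higher E°), Br₂/Br⁻ the anode: E°cell = +1.26 − (+1.05) = +0.21 V, n = 4.
Overall: O₂(g) + 4 H⁺(aq) + 4 Br⁻(aq) → 2 H₂O(l) + 2 Br₂(l)
Q = 1 / (P(O₂)·[H⁺]^4·[Br⁻]^4); log Q = 7.347.
E = E° − (0.0592/n) log Q = +0.21 − (0.0592/4)(7.347) = +0.101 V.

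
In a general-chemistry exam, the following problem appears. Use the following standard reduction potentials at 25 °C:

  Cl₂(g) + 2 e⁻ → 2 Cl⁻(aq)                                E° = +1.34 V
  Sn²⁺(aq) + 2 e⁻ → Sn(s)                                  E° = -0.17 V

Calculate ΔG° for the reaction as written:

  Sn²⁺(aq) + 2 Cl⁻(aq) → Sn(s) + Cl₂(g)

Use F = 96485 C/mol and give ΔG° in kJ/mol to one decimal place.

+291.4 kJ/mol

As written, Sn²⁺/Sn is reduced (cathode) and Cl₂/Cl⁻ is oxidised (anode), so E°cell = (-0.17) − (+1.34) = -1.51 V.
Balancing electrons gives n = 2.
ΔG° = −nFE° = −(2)(96485)(-1.51) = 291,385 J = +291.4 kJ/mol.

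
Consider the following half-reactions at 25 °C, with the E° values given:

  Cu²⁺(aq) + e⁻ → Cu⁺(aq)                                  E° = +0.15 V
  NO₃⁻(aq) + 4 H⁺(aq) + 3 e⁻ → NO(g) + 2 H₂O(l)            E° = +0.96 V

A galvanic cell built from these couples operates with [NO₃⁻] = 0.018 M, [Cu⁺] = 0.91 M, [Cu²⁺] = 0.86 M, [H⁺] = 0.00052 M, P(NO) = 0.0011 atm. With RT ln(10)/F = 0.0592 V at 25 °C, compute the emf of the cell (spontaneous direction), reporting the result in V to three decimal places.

+0.576 V

NO₃⁻/NO is the cathode (higher E°), Cu²⁺/Cu⁺ the anode: E°cell = +0.96 − (+0.15) = +0.81 V, n = 3.
Overall: NO₃⁻(aq) + 4 H⁺(aq) + 3 Cu⁺(aq) → NO(g) + 2 H₂O(l) + 3 Cu²⁺(aq)
Q = P(NO)·[Cu²⁺]^3 / ([NO₃⁻]·[H⁺]^4·[Cu⁺]^3); log Q = 11.848.
E = E° − (0.0592/n) log Q = +0.81 − (0.0592/3)(11.848) = +0.576 V.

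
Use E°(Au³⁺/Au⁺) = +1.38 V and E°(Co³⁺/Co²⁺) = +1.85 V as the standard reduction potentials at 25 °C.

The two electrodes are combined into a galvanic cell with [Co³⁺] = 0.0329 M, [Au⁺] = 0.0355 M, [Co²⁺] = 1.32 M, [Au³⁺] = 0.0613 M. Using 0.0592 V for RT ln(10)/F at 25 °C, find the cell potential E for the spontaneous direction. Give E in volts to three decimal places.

+0.368 V

Co³⁺/Co²⁺ is the cathode (higher E°), Au³⁺/Au⁺ the anode: E°cell = +1.85 − (+1.38) = +0.47 V, n = 2.
Overall: 2 Co³⁺(aq) + Au⁺(aq) → 2 Co²⁺(aq) + Au³⁺(aq)
Q = [Co²⁺]^2·[Au³⁺] / ([Co³⁺]^2·[Au⁺]); log Q = 3.444.
E = E° − (0.0592/n) log Q = +0.47 − (0.0592/2)(3.444) = +0.368 V.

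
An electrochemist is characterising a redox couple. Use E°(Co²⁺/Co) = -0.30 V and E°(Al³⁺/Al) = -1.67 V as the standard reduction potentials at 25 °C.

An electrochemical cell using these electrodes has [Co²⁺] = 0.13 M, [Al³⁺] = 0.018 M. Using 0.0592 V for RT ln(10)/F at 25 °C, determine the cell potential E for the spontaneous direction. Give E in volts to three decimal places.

Co²⁺/Co is the cathode (higher E°), Al³⁺/Al the anode: E°cell = -0.30 − (-1.67) = +1.37 V, n = 6.
Overall: 3 Co²⁺(aq) + 2 Al(s) → 3 Co(s) + 2 Al³⁺(aq)
Q = [Al³⁺]^2 / ([Co²⁺]^3); log Q = -0.831.
E = E° − (0.0592/n) log Q = +1.37 − (0.0592/6)(-0.831) = +1.378 V.

+1.378 V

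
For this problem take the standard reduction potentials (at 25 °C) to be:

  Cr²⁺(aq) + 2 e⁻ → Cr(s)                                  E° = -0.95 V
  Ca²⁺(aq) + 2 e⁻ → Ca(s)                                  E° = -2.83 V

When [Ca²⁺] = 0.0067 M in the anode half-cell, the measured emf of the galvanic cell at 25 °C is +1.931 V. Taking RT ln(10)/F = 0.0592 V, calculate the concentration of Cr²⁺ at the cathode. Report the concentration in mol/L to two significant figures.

Cr²⁺/Cr is the cathode, Ca²⁺/Ca the anode: E°cell = +1.88 V, n = 2.
Overall reaction: Cr²⁺(aq) + Ca(s) → Cr(s) + Ca²⁺(aq); Q = [Ca²⁺]^1/[Cr²⁺]^1.
From E = E° − (0.0592/n) log Q: log Q = (E° − E)·n/0.0592 = (+1.88 − (+1.931))·2/0.0592 = -1.7230.
So 1·log[Cr²⁺] = 1·log(0.0067) − log Q = -2.1739 − (-1.7230) = -0.4509; [Cr²⁺] = 10^(-0.4509) ≈ 0.35 M.

0.35 M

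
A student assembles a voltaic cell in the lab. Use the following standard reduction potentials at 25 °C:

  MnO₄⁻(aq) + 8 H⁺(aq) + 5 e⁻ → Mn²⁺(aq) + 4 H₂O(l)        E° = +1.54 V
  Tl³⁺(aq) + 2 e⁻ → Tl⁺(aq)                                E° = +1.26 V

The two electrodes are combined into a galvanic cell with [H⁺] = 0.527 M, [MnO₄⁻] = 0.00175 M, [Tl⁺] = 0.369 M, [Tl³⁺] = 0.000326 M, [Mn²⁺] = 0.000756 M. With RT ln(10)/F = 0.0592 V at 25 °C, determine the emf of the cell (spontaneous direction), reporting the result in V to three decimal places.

MnO₄⁻/Mn²⁺ is the cathode (higher E°), Tl³⁺/Tl⁺ the anode: E°cell = +1.54 − (+1.26) = +0.28 V, n = 10.
Overall: 2 MnO₄⁻(aq) + 16 H⁺(aq) + 5 Tl⁺(aq) → 2 Mn²⁺(aq) + 8 H₂O(l) + 5 Tl³⁺(aq)
Q = [Mn²⁺]^2·[Tl³⁺]^5 / ([MnO₄⁻]^2·[H⁺]^16·[Tl⁺]^5); log Q = -11.547.
E = E° − (0.0592/n) log Q = +0.28 − (0.0592/10)(-11.547) = +0.348 V.

+0.348 V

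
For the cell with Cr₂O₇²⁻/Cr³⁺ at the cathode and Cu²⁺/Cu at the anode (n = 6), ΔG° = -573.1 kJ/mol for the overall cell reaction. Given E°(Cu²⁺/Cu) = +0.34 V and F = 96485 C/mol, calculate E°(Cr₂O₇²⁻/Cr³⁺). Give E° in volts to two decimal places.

E°cell = −ΔG°/(nF) = −(-573.1×10³)/((6)(96485)) = +0.990 V.
Since Cr₂O₇²⁻/Cr³⁺ is the cathode and Cu²⁺/Cu the anode, E°cell = E°(Cr₂O₇²⁻/Cr³⁺) − E°(Cu²⁺/Cu).
So E°(Cr₂O₇²⁻/Cr³⁺) = E°cell + E°(Cu²⁺/Cu) = +0.990 + (+0.34) = +1.33 V.

+1.33 V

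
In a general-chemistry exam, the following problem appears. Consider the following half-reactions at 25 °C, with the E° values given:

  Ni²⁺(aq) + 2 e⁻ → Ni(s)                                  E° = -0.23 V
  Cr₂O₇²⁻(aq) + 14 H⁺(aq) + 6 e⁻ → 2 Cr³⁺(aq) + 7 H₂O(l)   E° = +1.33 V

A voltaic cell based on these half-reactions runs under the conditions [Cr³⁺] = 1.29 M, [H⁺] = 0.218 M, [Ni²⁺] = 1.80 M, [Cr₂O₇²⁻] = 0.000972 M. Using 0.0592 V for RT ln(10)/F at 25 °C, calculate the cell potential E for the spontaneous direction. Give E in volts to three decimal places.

Cr₂O₇²⁻/Cr³⁺ is the cathode (higher E°), Ni²⁺/Ni the anode: E°cell = +1.33 − (-0.23) = +1.56 V, n = 6.
Overall: Cr₂O₇²⁻(aq) + 14 H⁺(aq) + 3 Ni(s) → 2 Cr³⁺(aq) + 7 H₂O(l) + 3 Ni²⁺(aq)
Q = [Cr³⁺]^2·[Ni²⁺]^3 / ([Cr₂O₇²⁻]·[H⁺]^14); log Q = 13.261.
E = E° − (0.0592/n) log Q = +1.56 − (0.0592/6)(13.261) = +1.429 V.

+1.429 V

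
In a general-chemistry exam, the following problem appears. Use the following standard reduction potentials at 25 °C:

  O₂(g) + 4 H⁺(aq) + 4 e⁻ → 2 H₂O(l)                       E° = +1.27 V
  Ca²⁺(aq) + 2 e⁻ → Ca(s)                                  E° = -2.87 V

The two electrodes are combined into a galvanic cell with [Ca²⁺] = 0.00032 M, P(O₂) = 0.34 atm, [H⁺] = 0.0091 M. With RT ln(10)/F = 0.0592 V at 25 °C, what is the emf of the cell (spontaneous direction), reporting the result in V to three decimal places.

+4.116 V

O₂/H₂O is the cathode (higher E°), Ca²⁺/Ca the anode: E°cell = +1.27 − (-2.87) = +4.14 V, n = 4.
Overall: O₂(g) + 4 H⁺(aq) + 2 Ca(s) → 2 H₂O(l) + 2 Ca²⁺(aq)
Q = [Ca²⁺]^2 / (P(O₂)·[H⁺]^4); log Q = 1.643.
E = E° − (0.0592/n) log Q = +4.14 − (0.0592/4)(1.643) = +4.116 V.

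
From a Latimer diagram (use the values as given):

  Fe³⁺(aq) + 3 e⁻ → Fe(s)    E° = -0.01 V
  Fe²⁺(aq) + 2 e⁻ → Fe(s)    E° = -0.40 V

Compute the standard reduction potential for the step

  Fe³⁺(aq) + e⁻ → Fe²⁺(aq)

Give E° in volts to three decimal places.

+0.770 V

Sequential free energies add, so n₃E°₃ = n₁E°₁ + n₂E°₂.
With n₃ = 3, and the known step contributing 2×(-0.40) V, the unknown satisfies 1·E° = 3×(-0.01) − 2×(-0.40) = +0.770.
E° = +0.770 / 1 = +0.770 V.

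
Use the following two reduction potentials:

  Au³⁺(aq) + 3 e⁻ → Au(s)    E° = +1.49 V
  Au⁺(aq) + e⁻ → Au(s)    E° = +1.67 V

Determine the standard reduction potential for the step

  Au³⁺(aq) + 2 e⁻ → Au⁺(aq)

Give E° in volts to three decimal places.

Sequential free energies add, so n₃E°₃ = n₁E°₁ + n₂E°₂.
With n₃ = 3, and the known step contributing 1×(+1.67) V, the unknown satisfies 2·E° = 3×(+1.49) − 1×(+1.67) = +2.800.
E° = +2.800 / 2 = +1.400 V.

+1.400 V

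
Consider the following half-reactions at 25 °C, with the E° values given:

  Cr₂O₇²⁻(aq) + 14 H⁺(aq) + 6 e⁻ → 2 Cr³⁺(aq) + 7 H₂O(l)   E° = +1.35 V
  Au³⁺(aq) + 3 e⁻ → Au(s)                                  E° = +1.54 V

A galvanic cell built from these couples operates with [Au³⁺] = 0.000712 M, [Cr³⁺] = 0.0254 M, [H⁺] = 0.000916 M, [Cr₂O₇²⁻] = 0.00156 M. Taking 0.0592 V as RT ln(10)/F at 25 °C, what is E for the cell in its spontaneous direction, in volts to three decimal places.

+0.544 V

Au³⁺/Au is the cathode (higher E°), Cr₂O₇²⁻/Cr³⁺ the anode: E°cell = +1.54 − (+1.35) = +0.19 V, n = 6.
Overall: 2 Au³⁺(aq) + 2 Cr³⁺(aq) + 7 H₂O(l) → 2 Au(s) + Cr₂O₇²⁻(aq) + 14 H⁺(aq)
Q = [Cr₂O₇²⁻]·[H⁺]^14 / ([Au³⁺]^2·[Cr³⁺]^2); log Q = -35.855.
E = E° − (0.0592/n) log Q = +0.19 − (0.0592/6)(-35.855) = +0.544 V.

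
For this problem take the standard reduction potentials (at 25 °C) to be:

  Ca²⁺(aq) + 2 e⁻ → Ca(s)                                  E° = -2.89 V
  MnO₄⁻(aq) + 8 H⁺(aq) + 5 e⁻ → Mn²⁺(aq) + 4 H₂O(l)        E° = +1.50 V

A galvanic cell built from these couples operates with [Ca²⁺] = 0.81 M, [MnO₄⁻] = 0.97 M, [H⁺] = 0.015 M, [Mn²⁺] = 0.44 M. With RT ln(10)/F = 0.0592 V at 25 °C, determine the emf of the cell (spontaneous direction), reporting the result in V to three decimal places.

+4.224 V

MnO₄⁻/Mn²⁺ is the cathode (higher E°), Ca²⁺/Ca the anode: E°cell = +1.50 − (-2.89) = +4.39 V, n = 10.
Overall: 2 MnO₄⁻(aq) + 16 H⁺(aq) + 5 Ca(s) → 2 Mn²⁺(aq) + 8 H₂O(l) + 5 Ca²⁺(aq)
Q = [Mn²⁺]^2·[Ca²⁺]^5 / ([MnO₄⁻]^2·[H⁺]^16); log Q = 28.038.
E = E° − (0.0592/n) log Q = +4.39 − (0.0592/10)(28.038) = +4.224 V.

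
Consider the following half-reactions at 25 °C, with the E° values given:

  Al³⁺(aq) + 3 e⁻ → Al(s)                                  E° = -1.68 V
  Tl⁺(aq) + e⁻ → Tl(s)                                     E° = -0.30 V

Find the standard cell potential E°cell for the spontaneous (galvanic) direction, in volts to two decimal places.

The Tl⁺/Tl couple has the higher reduction potential, so it is the cathode; Al³⁺/Al is oxidised at the anode.
E°cell = E°(cathode) − E°(anode) = (-0.30) − (-1.68) = +1.38 V.
Since E°cell > 0, the reaction is spontaneous under standard conditions.

+1.38 V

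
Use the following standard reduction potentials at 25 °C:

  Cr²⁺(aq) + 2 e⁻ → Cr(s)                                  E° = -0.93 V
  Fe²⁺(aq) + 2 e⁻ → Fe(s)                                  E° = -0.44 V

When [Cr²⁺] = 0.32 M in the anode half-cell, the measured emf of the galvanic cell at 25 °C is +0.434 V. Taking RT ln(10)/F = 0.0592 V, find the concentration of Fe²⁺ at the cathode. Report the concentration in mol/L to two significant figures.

Fe²⁺/Fe is the cathode, Cr²⁺/Cr the anode: E°cell = +0.49 V, n = 2.
Overall reaction: Fe²⁺(aq) + Cr(s) → Fe(s) + Cr²⁺(aq); Q = [Cr²⁺]^1/[Fe²⁺]^1.
From E = E° − (0.0592/n) log Q: log Q = (E° − E)·n/0.0592 = (+0.49 − (+0.434))·2/0.0592 = 1.8919.
So 1·log[Fe²⁺] = 1·log(0.32) − log Q = -0.4949 − (1.8919) = -2.3868; [Fe²⁺] = 10^(-2.3868) ≈ 0.0041 M.

0.0041 M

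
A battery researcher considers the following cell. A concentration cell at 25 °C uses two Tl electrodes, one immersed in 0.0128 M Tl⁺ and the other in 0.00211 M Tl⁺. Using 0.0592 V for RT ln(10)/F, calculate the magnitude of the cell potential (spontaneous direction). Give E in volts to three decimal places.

+0.046 V

For a concentration cell E°cell = 0. The 0.0128 M side is the cathode (reduction is favoured where [Tl⁺] is higher).
With n = 1, E = −(0.0592/1) log([Tl⁺]ₐₙ/[Tl⁺]꜀ₐₜ) = −(0.0592/1) log(0.00211/0.0128) = −(0.0592/1)(-0.783) = +0.046 V.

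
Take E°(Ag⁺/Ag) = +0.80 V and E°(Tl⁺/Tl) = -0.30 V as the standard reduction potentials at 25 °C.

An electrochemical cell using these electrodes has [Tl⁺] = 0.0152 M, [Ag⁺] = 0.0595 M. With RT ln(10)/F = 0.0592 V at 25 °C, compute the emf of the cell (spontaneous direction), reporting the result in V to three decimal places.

+1.135 V

Ag⁺/Ag is the cathode (higher E°), Tl⁺/Tl the anode: E°cell = +0.80 − (-0.30) = +1.10 V, n = 1.
Overall: Ag⁺(aq) + Tl(s) → Ag(s) + Tl⁺(aq)
Q = [Tl⁺] / ([Ag⁺]); log Q = -0.593.
E = E° − (0.0592/n) log Q = +1.10 − (0.0592/1)(-0.593) = +1.135 V.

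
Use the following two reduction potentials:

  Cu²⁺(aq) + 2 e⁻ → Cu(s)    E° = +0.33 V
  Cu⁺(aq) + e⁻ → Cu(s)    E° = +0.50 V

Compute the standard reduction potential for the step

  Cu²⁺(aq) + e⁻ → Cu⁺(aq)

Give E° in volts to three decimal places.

+0.160 V

Sequential free energies add, so n₃E°₃ = n₁E°₁ + n₂E°₂.
With n₃ = 2, and the known step contributing 1×(+0.50) V, the unknown satisfies 1·E° = 2×(+0.33) − 1×(+0.50) = +0.160.
E° = +0.160 / 1 = +0.160 V.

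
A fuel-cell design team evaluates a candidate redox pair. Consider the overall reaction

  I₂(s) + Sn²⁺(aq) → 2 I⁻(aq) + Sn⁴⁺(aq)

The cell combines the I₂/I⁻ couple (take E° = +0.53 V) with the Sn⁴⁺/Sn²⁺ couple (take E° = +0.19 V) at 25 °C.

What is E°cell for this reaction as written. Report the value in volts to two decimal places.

+0.34 V

The I₂/I⁻ couple has the higher reduction potential, so it is the cathode; Sn⁴⁺/Sn²⁺ is oxidised at the anode.
E°cell = E°(cathode) − E°(anode) = (+0.53) − (+0.19) = +0.34 V.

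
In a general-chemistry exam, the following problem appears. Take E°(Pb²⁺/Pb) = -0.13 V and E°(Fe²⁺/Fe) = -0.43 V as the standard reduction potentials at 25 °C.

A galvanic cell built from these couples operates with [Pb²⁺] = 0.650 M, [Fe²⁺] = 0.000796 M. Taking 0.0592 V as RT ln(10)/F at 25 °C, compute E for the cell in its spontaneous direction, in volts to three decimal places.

+0.386 V

Pb²⁺/Pb is the cathode (higher E°), Fe²⁺/Fe the anode: E°cell = -0.13 − (-0.43) = +0.30 V, n = 2.
Overall: Pb²⁺(aq) + Fe(s) → Pb(s) + Fe²⁺(aq)
Q = [Fe²⁺] / ([Pb²⁺]); log Q = -2.912.
E = E° − (0.0592/n) log Q = +0.30 − (0.0592/2)(-2.912) = +0.386 V.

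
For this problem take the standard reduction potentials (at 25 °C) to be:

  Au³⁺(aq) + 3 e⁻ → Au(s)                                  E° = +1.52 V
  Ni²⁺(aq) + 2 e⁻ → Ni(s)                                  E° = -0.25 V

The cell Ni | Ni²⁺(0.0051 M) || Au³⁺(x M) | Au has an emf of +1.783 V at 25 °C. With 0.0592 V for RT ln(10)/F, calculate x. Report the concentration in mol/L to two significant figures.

Au³⁺/Au is the cathode, Ni²⁺/Ni the anode: E°cell = +1.77 V, n = 6.
Overall reaction: 2 Au³⁺(aq) + 3 Ni(s) → 2 Au(s) + 3 Ni²⁺(aq); Q = [Ni²⁺]^3/[Au³⁺]^2.
From E = E° − (0.0592/n) log Q: log Q = (E° − E)·n/0.0592 = (+1.77 − (+1.783))·6/0.0592 = -1.3176.
So 2·log[Au³⁺] = 3·log(0.0051) − log Q = -6.8773 − (-1.3176) = -5.5597; log[Au³⁺] = -5.5597 / 2 = -2.7799; [Au³⁺] = 10^(-2.7799) ≈ 0.0017 M.

0.0017 M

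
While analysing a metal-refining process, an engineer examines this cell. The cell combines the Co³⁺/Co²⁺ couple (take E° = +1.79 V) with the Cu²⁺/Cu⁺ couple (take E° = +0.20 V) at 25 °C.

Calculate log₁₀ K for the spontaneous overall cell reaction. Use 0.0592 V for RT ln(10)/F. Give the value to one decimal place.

Cathode: Co³⁺/Co²⁺; anode: Cu²⁺/Cu⁺. E°cell = +1.59 V, n = 1.
log K = nE°cell / 0.0592 = (1)(+1.59) / 0.0592 = 26.9.

26.9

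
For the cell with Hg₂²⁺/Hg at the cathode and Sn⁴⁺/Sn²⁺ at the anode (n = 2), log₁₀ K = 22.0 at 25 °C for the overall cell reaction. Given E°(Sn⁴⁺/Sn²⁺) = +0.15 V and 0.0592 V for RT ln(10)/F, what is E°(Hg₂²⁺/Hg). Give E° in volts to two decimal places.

E°cell = (0.0592/n)·log K = (0.0592/2)(22.0) = +0.651 V.
Since Hg₂²⁺/Hg is the cathode and Sn⁴⁺/Sn²⁺ the anode, E°cell = E°(Hg₂²⁺/Hg) − E°(Sn⁴⁺/Sn²⁺).
So E°(Hg₂²⁺/Hg) = E°cell + E°(Sn⁴⁺/Sn²⁺) = +0.651 + (+0.15) = +0.80 V.

+0.80 V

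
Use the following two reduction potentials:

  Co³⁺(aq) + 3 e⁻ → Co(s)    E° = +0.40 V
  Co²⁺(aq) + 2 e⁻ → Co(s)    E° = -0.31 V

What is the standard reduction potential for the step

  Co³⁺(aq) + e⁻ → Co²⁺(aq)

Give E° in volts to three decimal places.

Sequential free energies add, so n₃E°₃ = n₁E°₁ + n₂E°₂.
With n₃ = 3, and the known step contributing 2×(-0.31) V, the unknown satisfies 1·E° = 3×(+0.40) − 2×(-0.31) = +1.820.
E° = +1.820 / 1 = +1.820 V.

+1.820 V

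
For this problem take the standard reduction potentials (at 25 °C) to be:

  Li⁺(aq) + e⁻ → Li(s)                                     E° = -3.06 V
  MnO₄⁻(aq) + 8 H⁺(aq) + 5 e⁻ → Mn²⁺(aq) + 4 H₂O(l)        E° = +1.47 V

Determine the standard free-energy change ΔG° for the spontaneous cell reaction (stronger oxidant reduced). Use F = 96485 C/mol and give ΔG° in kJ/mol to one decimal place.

-2185.4 kJ/mol

MnO₄⁻/Mn²⁺ (E° = +1.47 V) is the cathode; Li⁺/Li (E° = -3.06 V) is the anode, so E°cell = +4.53 V.
Balancing electrons gives n = 5 (lcm of 5 and 1).
ΔG° = −nFE° = −(5)(96485)(+4.53) = -2,185,385 J = -2185.4 kJ/mol.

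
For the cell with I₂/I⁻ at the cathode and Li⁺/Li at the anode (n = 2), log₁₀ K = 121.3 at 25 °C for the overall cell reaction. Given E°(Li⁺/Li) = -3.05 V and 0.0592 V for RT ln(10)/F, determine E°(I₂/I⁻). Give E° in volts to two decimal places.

+0.54 V

E°cell = (0.0592/n)·log K = (0.0592/2)(121.3) = +3.590 V.
Since I₂/I⁻ is the cathode and Li⁺/Li the anode, E°cell = E°(I₂/I⁻) − E°(Li⁺/Li).
So E°(I₂/I⁻) = E°cell + E°(Li⁺/Li) = +3.590 + (-3.05) = +0.54 V.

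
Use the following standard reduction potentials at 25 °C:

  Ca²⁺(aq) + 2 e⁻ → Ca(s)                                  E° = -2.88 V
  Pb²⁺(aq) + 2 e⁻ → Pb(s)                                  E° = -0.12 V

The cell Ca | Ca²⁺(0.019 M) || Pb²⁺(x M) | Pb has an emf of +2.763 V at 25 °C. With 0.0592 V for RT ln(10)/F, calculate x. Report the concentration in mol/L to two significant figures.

Pb²⁺/Pb is the cathode, Ca²⁺/Ca the anode: E°cell = +2.76 V, n = 2.
Overall reaction: Pb²⁺(aq) + Ca(s) → Pb(s) + Ca²⁺(aq); Q = [Ca²⁺]^1/[Pb²⁺]^1.
From E = E° − (0.0592/n) log Q: log Q = (E° − E)·n/0.0592 = (+2.76 − (+2.763))·2/0.0592 = -0.1014.
So 1·log[Pb²⁺] = 1·log(0.019) − log Q = -1.7212 − (-0.1014) = -1.6198; [Pb²⁺] = 10^(-1.6198) ≈ 0.024 M.

0.024 M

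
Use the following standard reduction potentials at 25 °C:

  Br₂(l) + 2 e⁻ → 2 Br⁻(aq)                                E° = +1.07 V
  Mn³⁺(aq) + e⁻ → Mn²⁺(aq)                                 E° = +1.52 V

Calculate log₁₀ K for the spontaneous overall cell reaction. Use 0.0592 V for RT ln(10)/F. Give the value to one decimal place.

15.2

Cathode: Mn³⁺/Mn²⁺; anode: Br₂/Br⁻. E°cell = +0.45 V, n = 2.
log K = nE°cell / 0.0592 = (2)(+0.45) / 0.0592 = 15.2.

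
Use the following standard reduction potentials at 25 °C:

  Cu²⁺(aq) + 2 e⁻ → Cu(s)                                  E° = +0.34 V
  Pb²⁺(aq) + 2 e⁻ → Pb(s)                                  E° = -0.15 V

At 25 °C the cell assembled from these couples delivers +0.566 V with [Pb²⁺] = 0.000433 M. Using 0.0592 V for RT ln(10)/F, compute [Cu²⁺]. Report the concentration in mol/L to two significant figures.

0.16 M

Cu²⁺/Cu is the cathode, Pb²⁺/Pb the anode: E°cell = +0.49 V, n = 2.
Overall reaction: Cu²⁺(aq) + Pb(s) → Cu(s) + Pb²⁺(aq); Q = [Pb²⁺]^1/[Cu²⁺]^1.
From E = E° − (0.0592/n) log Q: log Q = (E° − E)·n/0.0592 = (+0.49 − (+0.566))·2/0.0592 = -2.5676.
So 1·log[Cu²⁺] = 1·log(0.000433) − log Q = -3.3635 − (-2.5676) = -0.7959; [Cu²⁺] = 10^(-0.7959) ≈ 0.16 M.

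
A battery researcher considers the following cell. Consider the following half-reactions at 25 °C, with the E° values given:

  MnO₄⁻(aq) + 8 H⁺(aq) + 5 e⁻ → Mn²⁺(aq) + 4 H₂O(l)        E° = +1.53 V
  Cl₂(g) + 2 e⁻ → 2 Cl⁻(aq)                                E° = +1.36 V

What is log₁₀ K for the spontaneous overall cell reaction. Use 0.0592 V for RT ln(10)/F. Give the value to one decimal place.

Cathode: MnO₄⁻/Mn²⁺; anode: Cl₂/Cl⁻. E°cell = +0.17 V, n = 10.
log K = nE°cell / 0.0592 = (10)(+0.17) / 0.0592 = 28.7.

28.7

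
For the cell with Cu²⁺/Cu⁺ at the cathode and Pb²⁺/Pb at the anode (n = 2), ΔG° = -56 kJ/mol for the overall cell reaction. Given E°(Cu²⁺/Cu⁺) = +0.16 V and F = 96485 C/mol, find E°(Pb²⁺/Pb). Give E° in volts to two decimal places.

-0.13 V

E°cell = −ΔG°/(nF) = −(-56×10³)/((2)(96485)) = +0.290 V.
Since Cu²⁺/Cu⁺ is the cathode and Pb²⁺/Pb the anode, E°cell = E°(Cu²⁺/Cu⁺) − E°(Pb²⁺/Pb).
So E°(Pb²⁺/Pb) = E°(Cu²⁺/Cu⁺) − E°cell = (+0.16) − (+0.290) = -0.13 V.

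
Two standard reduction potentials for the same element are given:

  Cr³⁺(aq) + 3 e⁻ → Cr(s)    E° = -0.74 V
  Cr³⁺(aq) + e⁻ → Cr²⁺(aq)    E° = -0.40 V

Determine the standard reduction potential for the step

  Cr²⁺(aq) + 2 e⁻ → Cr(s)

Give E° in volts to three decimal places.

Sequential free energies add, so n₃E°₃ = n₁E°₁ + n₂E°₂.
With n₃ = 3, and the known step contributing 1×(-0.40) V, the unknown satisfies 2·E° = 3×(-0.74) − 1×(-0.40) = -1.820.
E° = -1.820 / 2 = -0.910 V.

-0.910 V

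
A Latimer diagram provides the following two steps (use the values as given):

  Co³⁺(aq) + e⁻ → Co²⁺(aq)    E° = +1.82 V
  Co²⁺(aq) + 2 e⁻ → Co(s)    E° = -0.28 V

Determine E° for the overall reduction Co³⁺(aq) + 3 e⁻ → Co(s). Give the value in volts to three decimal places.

+0.420 V

Since ΔG° = −nFE° is additive over sequential reductions, n₃E°₃ = n₁E°₁ + n₂E°₂.
E°₃ = (1×+1.82 + 2×-0.28) / 3 = (+1.260) / 3 = +0.420 V.
E° values themselves are not directly additive — weighting by electron count is essential.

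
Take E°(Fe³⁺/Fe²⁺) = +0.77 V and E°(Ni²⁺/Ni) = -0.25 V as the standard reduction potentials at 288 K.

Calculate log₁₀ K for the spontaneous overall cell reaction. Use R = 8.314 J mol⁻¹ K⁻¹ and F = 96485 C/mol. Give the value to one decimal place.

Cathode: Fe³⁺/Fe²⁺; anode: Ni²⁺/Ni. E°cell = (+0.77) − (-0.25) = +1.02 V, with n = 2.
ΔG° = −nFE° = −RT ln K, so ln K = nFE°/(RT) = (2)(96485)(+1.02) / ((8.314)(288)) = 82.203.
log₁₀ K = 82.203 / ln 10 = 35.7.

35.7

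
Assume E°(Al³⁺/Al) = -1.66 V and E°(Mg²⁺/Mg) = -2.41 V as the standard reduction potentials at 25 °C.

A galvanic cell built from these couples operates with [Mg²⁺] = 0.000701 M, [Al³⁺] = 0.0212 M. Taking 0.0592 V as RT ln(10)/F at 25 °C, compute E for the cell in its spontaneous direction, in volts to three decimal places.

Al³⁺/Al is the cathode (higher E°), Mg²⁺/Mg the anode: E°cell = -1.66 − (-2.41) = +0.75 V, n = 6.
Overall: 2 Al³⁺(aq) + 3 Mg(s) → 2 Al(s) + 3 Mg²⁺(aq)
Q = [Mg²⁺]^3 / ([Al³⁺]^2); log Q = -6.116.
E = E° − (0.0592/n) log Q = +0.75 − (0.0592/6)(-6.116) = +0.810 V.

+0.810 V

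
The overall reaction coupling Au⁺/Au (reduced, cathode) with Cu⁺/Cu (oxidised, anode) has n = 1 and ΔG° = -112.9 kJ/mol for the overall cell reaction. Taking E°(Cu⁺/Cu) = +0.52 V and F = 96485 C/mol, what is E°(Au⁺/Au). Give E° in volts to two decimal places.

+1.69 V

E°cell = −ΔG°/(nF) = −(-112.9×10³)/((1)(96485)) = +1.170 V.
Since Au⁺/Au is the cathode and Cu⁺/Cu the anode, E°cell = E°(Au⁺/Au) − E°(Cu⁺/Cu).
So E°(Au⁺/Au) = E°cell + E°(Cu⁺/Cu) = +1.170 + (+0.52) = +1.69 V.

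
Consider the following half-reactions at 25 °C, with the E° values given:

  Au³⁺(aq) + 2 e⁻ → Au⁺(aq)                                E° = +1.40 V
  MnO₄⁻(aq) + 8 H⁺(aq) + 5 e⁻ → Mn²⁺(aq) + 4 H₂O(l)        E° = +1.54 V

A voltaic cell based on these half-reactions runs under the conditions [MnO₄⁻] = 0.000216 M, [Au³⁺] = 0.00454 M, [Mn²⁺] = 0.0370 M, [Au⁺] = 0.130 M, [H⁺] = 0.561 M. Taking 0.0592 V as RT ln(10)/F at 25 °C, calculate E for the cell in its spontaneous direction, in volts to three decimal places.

+0.133 V

MnO₄⁻/Mn²⁺ is the cathode (higher E°), Au³⁺/Au⁺ the anode: E°cell = +1.54 − (+1.40) = +0.14 V, n = 10.
Overall: 2 MnO₄⁻(aq) + 16 H⁺(aq) + 5 Au⁺(aq) → 2 Mn²⁺(aq) + 8 H₂O(l) + 5 Au³⁺(aq)
Q = [Mn²⁺]^2·[Au³⁺]^5 / ([MnO₄⁻]^2·[H⁺]^16·[Au⁺]^5); log Q = 1.200.
E = E° − (0.0592/n) log Q = +0.14 − (0.0592/10)(1.200) = +0.133 V.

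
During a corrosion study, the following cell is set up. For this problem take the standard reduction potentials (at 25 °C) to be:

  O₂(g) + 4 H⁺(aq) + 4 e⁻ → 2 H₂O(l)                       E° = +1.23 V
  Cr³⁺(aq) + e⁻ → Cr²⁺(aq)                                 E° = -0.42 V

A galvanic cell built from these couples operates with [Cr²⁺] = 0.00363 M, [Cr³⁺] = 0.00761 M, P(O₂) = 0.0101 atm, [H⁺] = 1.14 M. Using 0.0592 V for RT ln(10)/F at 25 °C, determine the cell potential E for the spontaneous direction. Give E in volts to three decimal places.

+1.605 V

O₂/H₂O is the cathode (higher E°), Cr³⁺/Cr²⁺ the anode: E°cell = +1.23 − (-0.42) = +1.65 V, n = 4.
Overall: O₂(g) + 4 H⁺(aq) + 4 Cr²⁺(aq) → 2 H₂O(l) + 4 Cr³⁺(aq)
Q = [Cr³⁺]^4 / (P(O₂)·[H⁺]^4·[Cr²⁺]^4); log Q = 3.054.
E = E° − (0.0592/n) log Q = +1.65 − (0.0592/4)(3.054) = +1.605 V.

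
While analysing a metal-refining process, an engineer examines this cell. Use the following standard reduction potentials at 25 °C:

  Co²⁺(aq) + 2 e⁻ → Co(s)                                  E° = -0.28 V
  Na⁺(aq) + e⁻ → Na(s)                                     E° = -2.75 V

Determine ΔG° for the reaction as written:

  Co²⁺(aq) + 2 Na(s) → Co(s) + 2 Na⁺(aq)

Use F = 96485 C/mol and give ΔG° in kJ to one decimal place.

As written, Co²⁺/Co is reduced (cathode) and Na⁺/Na is oxidised (anode), so E°cell = (-0.28) − (-2.75) = +2.47 V.
Balancing electrons gives n = 2.
ΔG° = −nFE° = −(2)(96485)(+2.47) = -476,636 J = -476.6 kJ.

-476.6 kJ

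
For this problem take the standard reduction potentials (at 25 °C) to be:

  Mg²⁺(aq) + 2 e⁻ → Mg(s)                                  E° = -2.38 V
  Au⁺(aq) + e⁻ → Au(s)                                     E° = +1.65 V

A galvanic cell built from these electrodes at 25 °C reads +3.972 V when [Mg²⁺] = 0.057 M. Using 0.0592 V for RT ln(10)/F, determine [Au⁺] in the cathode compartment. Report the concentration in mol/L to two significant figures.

0.025 M

Au⁺/Au is the cathode, Mg²⁺/Mg the anode: E°cell = +4.03 V, n = 2.
Overall reaction: 2 Au⁺(aq) + Mg(s) → 2 Au(s) + Mg²⁺(aq); Q = [Mg²⁺]^1/[Au⁺]^2.
From E = E° − (0.0592/n) log Q: log Q = (E° − E)·n/0.0592 = (+4.03 − (+3.972))·2/0.0592 = 1.9595.
So 2·log[Au⁺] = 1·log(0.057) − log Q = -1.2441 − (1.9595) = -3.2036; log[Au⁺] = -3.2036 / 2 = -1.6018; [Au⁺] = 10^(-1.6018) ≈ 0.025 M.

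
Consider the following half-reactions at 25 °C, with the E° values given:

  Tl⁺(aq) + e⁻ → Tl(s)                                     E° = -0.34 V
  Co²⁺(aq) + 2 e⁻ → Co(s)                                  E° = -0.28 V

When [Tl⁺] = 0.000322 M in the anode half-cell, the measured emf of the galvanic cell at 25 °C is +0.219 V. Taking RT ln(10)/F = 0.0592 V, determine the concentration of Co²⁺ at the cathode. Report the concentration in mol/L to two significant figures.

0.024 M

Co²⁺/Co is the cathode, Tl⁺/Tl the anode: E°cell = +0.06 V, n = 2.
Overall reaction: Co²⁺(aq) + 2 Tl(s) → Co(s) + 2 Tl⁺(aq); Q = [Tl⁺]^2/[Co²⁺]^1.
From E = E° − (0.0592/n) log Q: log Q = (E° − E)·n/0.0592 = (+0.06 − (+0.219))·2/0.0592 = -5.3716.
So 1·log[Co²⁺] = 2·log(0.000322) − log Q = -6.9843 − (-5.3716) = -1.6127; [Co²⁺] = 10^(-1.6127) ≈ 0.024 M.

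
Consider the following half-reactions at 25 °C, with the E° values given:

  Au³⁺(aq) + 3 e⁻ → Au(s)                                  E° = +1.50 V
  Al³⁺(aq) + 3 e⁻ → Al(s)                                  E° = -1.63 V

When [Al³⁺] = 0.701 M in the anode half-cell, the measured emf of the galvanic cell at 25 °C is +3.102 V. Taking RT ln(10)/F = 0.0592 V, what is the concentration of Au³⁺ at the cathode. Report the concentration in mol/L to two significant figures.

Au³⁺/Au is the cathode, Al³⁺/Al the anode: E°cell = +3.13 V, n = 3.
Overall reaction: Au³⁺(aq) + Al(s) → Au(s) + Al³⁺(aq); Q = [Al³⁺]^1/[Au³⁺]^1.
From E = E° − (0.0592/n) log Q: log Q = (E° − E)·n/0.0592 = (+3.13 − (+3.102))·3/0.0592 = 1.4189.
So 1·log[Au³⁺] = 1·log(0.701) − log Q = -0.1543 − (1.4189) = -1.5732; [Au³⁺] = 10^(-1.5732) ≈ 0.027 M.

0.027 M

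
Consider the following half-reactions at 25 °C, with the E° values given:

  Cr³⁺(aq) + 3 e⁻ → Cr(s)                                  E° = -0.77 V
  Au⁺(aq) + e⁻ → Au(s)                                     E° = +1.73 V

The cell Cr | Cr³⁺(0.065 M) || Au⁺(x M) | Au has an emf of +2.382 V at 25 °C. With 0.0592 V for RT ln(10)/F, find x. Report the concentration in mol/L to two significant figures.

0.0041 M

Au⁺/Au is the cathode, Cr³⁺/Cr the anode: E°cell = +2.50 V, n = 3.
Overall reaction: 3 Au⁺(aq) + Cr(s) → 3 Au(s) + Cr³⁺(aq); Q = [Cr³⁺]^1/[Au⁺]^3.
From E = E° − (0.0592/n) log Q: log Q = (E° − E)·n/0.0592 = (+2.50 − (+2.382))·3/0.0592 = 5.9797.
So 3·log[Au⁺] = 1·log(0.065) − log Q = -1.1871 − (5.9797) = -7.1668; log[Au⁺] = -7.1668 / 3 = -2.3889; [Au⁺] = 10^(-2.3889) ≈ 0.0041 M.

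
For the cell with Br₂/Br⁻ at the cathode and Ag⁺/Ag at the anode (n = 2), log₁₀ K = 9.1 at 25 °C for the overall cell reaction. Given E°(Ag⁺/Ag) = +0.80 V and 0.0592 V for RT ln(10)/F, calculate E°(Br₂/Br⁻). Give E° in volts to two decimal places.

+1.07 V

E°cell = (0.0592/n)·log K = (0.0592/2)(9.1) = +0.269 V.
Since Br₂/Br⁻ is the cathode and Ag⁺/Ag the anode, E°cell = E°(Br₂/Br⁻) − E°(Ag⁺/Ag).
So E°(Br₂/Br⁻) = E°cell + E°(Ag⁺/Ag) = +0.269 + (+0.80) = +1.07 V.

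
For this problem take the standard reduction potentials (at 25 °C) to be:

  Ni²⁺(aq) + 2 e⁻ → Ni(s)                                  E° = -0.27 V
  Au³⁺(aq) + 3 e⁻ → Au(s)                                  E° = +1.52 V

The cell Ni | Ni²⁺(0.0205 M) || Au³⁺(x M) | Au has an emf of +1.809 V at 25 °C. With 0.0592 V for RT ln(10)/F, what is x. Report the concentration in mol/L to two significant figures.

Au³⁺/Au is the cathode, Ni²⁺/Ni the anode: E°cell = +1.79 V, n = 6.
Overall reaction: 2 Au³⁺(aq) + 3 Ni(s) → 2 Au(s) + 3 Ni²⁺(aq); Q = [Ni²⁺]^3/[Au³⁺]^2.
From E = E° − (0.0592/n) log Q: log Q = (E° − E)·n/0.0592 = (+1.79 − (+1.809))·6/0.0592 = -1.9257.
So 2·log[Au³⁺] = 3·log(0.0205) − log Q = -5.0647 − (-1.9257) = -3.1390; log[Au³⁺] = -3.1390 / 2 = -1.5695; [Au³⁺] = 10^(-1.5695) ≈ 0.027 M.

0.027 M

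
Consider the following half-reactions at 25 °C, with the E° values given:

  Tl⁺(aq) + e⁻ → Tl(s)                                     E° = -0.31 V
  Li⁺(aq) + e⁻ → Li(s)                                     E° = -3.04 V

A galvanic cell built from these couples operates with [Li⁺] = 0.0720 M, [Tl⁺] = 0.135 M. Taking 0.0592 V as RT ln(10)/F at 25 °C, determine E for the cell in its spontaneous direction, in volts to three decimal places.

+2.746 V

Tl⁺/Tl is the cathode (higher E°), Li⁺/Li the anode: E°cell = -0.31 − (-3.04) = +2.73 V, n = 1.
Overall: Tl⁺(aq) + Li(s) → Tl(s) + Li⁺(aq)
Q = [Li⁺] / ([Tl⁺]); log Q = -0.273.
E = E° − (0.0592/n) log Q = +2.73 − (0.0592/1)(-0.273) = +2.746 V.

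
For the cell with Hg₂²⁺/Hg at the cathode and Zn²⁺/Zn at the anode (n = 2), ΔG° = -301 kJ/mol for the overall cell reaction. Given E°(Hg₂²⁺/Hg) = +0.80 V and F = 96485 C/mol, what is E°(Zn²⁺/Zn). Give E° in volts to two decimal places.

-0.76 V

E°cell = −ΔG°/(nF) = −(-301×10³)/((2)(96485)) = +1.560 V.
Since Hg₂²⁺/Hg is the cathode and Zn²⁺/Zn the anode, E°cell = E°(Hg₂²⁺/Hg) − E°(Zn²⁺/Zn).
So E°(Zn²⁺/Zn) = E°(Hg₂²⁺/Hg) − E°cell = (+0.80) − (+1.560) = -0.76 V.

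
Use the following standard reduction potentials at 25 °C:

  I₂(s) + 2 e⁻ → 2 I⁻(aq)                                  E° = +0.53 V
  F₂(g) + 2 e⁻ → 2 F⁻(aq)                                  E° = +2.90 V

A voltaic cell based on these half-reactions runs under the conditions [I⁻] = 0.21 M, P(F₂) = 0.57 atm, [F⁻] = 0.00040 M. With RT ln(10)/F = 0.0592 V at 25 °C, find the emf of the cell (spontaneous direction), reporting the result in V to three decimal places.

F₂/F⁻ is the cathode (higher E°), I₂/I⁻ the anode: E°cell = +2.90 − (+0.53) = +2.37 V, n = 2.
Overall: F₂(g) + 2 I⁻(aq) → 2 F⁻(aq) + I₂(s)
Q = [F⁻]^2 / (P(F₂)·[I⁻]^2); log Q = -5.196.
E = E° − (0.0592/n) log Q = +2.37 − (0.0592/2)(-5.196) = +2.524 V.

+2.524 V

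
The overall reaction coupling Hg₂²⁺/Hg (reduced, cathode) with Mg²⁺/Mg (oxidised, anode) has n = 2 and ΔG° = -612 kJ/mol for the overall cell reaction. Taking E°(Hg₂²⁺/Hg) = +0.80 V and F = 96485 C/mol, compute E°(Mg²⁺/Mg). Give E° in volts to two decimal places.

E°cell = −ΔG°/(nF) = −(-612×10³)/((2)(96485)) = +3.171 V.
Since Hg₂²⁺/Hg is the cathode and Mg²⁺/Mg the anode, E°cell = E°(Hg₂²⁺/Hg) − E°(Mg²⁺/Mg).
So E°(Mg²⁺/Mg) = E°(Hg₂²⁺/Hg) − E°cell = (+0.80) − (+3.171) = -2.37 V.

-2.37 V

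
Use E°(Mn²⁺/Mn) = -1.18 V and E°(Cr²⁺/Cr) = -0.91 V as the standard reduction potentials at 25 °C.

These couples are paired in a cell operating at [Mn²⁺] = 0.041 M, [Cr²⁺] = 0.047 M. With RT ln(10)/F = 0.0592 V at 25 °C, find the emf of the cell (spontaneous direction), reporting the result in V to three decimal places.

+0.272 V

Cr²⁺/Cr is the cathode (higher E°), Mn²⁺/Mn the anode: E°cell = -0.91 − (-1.18) = +0.27 V, n = 2.
Overall: Cr²⁺(aq) + Mn(s) → Cr(s) + Mn²⁺(aq)
Q = [Mn²⁺] / ([Cr²⁺]); log Q = -0.059.
E = E° − (0.0592/n) log Q = +0.27 − (0.0592/2)(-0.059) = +0.272 V.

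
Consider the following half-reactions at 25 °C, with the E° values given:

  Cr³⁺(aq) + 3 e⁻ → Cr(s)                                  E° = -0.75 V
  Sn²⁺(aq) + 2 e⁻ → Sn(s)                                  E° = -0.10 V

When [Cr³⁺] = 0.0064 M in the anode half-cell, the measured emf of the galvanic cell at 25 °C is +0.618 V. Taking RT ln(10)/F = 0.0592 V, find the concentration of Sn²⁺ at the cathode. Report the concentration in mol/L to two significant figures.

0.0029 M

Sn²⁺/Sn is the cathode, Cr³⁺/Cr the anode: E°cell = +0.65 V, n = 6.
Overall reaction: 3 Sn²⁺(aq) + 2 Cr(s) → 3 Sn(s) + 2 Cr³⁺(aq); Q = [Cr³⁺]^2/[Sn²⁺]^3.
From E = E° − (0.0592/n) log Q: log Q = (E° − E)·n/0.0592 = (+0.65 − (+0.618))·6/0.0592 = 3.2432.
So 3·log[Sn²⁺] = 2·log(0.0064) − log Q = -4.3876 − (3.2432) = -7.6308; log[Sn²⁺] = -7.6308 / 3 = -2.5436; [Sn²⁺] = 10^(-2.5436) ≈ 0.0029 M.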